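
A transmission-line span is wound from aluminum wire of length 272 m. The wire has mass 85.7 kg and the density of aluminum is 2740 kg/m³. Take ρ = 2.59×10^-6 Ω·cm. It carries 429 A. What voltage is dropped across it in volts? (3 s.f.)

ρ = 2.59×10^-6 Ω·cm = 2.59×10^-8 Ω·m
A = m/(density·L) = 85.7/(2740×272) = 1.1499e-04 m²
R = ρL/A = (2.59×10^-8)(272)/(1.1499e-04) = 0.06126 Ω
V = IR = 429 × 0.06126 = 26.3 V

26.3 V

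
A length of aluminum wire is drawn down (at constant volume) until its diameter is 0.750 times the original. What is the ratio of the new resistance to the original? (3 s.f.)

3.16

Volume constant ⇒ L' = L/r² with r = 0.75. R' = ρL'/A' = ρ(L/r²)/(πr²d₀²/4) = R/r⁴.
Factor = 3.16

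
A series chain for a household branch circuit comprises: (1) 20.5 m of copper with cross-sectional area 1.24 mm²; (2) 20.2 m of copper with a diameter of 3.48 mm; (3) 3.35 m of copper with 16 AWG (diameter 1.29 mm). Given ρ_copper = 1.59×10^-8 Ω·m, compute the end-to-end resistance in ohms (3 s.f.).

Seg 1: A = 1.24 mm² = 1.240e-06 m²
R_1 = (1.59×10^-8)(20.5)/(1.240e-06) = 0.2629 Ω
Seg 2: A = π(d/2)² = π(1.7400e-03 m)² = 9.511e-06 m²
R_2 = (1.59×10^-8)(20.2)/(9.511e-06) = 0.03377 Ω
Seg 3: A = π(1.29/2 mm)² = π(6.4500e-04 m)² = 1.307e-06 m²
R_3 = (1.59×10^-8)(3.35)/(1.307e-06) = 0.04075 Ω
R_total = R_1 + R_2 + R_3 = 0.337 Ω

0.337 Ω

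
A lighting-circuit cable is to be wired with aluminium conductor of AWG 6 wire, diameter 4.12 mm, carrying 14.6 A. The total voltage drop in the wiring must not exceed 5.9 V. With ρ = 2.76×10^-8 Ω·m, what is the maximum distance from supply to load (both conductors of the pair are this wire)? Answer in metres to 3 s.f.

97.6 m

A = π(4.12/2 mm)² = π(2.0600e-03 m)² = 1.333e-05 m²
L_max = V_max·A/(2·ρI) = (5.9)(1.333e-05)/(2×2.76×10^-8×14.6) = 97.6 m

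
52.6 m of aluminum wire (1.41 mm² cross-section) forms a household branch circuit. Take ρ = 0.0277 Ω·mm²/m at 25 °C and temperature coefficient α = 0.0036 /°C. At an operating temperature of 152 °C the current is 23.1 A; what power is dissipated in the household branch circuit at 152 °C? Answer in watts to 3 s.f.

804 W

ρ = 0.0277 Ω·mm²/m = 2.77×10^-8 Ω·m
A = 1.41 mm² = 1.410e-06 m²
R₍25₎ = ρL/A = (2.77×10^-8)(52.6)/(1.410e-06) = 1.033 Ω
R₍152₎ = R₍25₎(1 + αΔT) = 1.033 × (1 + 0.0036×127) = 1.506 Ω
P = I²R = (23.1)² × 1.506 = 804 W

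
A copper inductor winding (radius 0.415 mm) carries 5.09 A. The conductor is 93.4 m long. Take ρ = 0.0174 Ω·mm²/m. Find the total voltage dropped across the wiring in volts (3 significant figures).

15.3 V

ρ = 0.0174 Ω·mm²/m = 1.74×10^-8 Ω·m
A = πr² = π(4.1500e-04 m)² = 5.411e-07 m²
R = ρL/A = (1.74×10^-8)(93.4)/(5.411e-07) = 3.004 Ω
V = IR = 5.09 × 3.004 = 15.3 V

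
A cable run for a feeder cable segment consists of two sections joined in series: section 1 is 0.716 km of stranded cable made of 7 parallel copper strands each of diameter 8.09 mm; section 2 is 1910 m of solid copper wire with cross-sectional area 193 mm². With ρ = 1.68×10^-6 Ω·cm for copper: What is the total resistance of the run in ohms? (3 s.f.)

ρ = 1.68×10^-6 Ω·cm = 1.68×10^-8 Ω·m
Section 1: A_strand = π(4.0450e-03)² = 5.140e-05 m²; R₁ = ρL/(N·A_s) = (1.68×10^-8)(716)/(7×5.140e-05) = 0.03343 Ω
Section 2: A = 193 mm² = 1.930e-04 m²
R₂ = (1.68×10^-8)(1910)/(1.930e-04) = 0.1663 Ω
R = R₁ + R₂ = 0.200 Ω

0.200 Ω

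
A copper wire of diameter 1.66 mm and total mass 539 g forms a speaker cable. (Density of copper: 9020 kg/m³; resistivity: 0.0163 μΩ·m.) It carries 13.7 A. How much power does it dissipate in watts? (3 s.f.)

ρ = 0.0163 μΩ·m = 1.63×10^-8 Ω·m
A = π(d/2)² = π(8.3000e-04 m)² = 2.1642e-06 m²
L = m/(density·A) = 0.539/(9020×2.1642e-06) = 27.61 m
R = ρL/A = (1.63×10^-8)(27.61)/(2.1642e-06) = 0.2079 Ω
P = I²R = (13.7)² × 0.2079 = 39.0 W

39.0 W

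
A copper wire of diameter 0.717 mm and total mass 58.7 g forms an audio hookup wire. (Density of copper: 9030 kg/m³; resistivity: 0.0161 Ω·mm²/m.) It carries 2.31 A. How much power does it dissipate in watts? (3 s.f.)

ρ = 0.0161 Ω·mm²/m = 1.61×10^-8 Ω·m
A = π(d/2)² = π(3.5850e-04 m)² = 4.0376e-07 m²
L = m/(density·A) = 0.0587/(9030×4.0376e-07) = 16.1 m
R = ρL/A = (1.61×10^-8)(16.1)/(4.0376e-07) = 0.642 Ω
P = I²R = (2.31)² × 0.642 = 3.43 W

3.43 W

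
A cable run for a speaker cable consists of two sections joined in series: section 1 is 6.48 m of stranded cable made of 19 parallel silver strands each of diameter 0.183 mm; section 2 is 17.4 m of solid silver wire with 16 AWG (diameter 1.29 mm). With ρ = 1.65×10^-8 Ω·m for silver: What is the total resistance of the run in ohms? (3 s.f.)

Section 1: A_strand = π(9.1500e-05)² = 2.630e-08 m²; R₁ = ρL/(N·A_s) = (1.65×10^-8)(6.48)/(19×2.630e-08) = 0.214 Ω
Section 2: A = π(1.29/2 mm)² = π(6.4500e-04 m)² = 1.307e-06 m²
R₂ = (1.65×10^-8)(17.4)/(1.307e-06) = 0.2197 Ω
R = R₁ + R₂ = 0.434 Ω

0.434 Ω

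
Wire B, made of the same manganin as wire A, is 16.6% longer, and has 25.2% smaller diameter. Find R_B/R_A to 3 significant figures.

2.08

R ∝ L/d², so R_B/R_A = (1 + 16.6/100) × (1 − 25.2/100)⁻²
= 1.166 × 1.787 = 2.08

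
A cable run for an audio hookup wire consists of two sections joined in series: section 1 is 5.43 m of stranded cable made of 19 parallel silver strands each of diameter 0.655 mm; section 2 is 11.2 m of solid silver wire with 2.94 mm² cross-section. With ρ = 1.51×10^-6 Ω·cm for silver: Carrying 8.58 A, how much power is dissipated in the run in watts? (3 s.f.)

5.18 W

ρ = 1.51×10^-6 Ω·cm = 1.51×10^-8 Ω·m
Section 1: A_strand = π(3.2750e-04)² = 3.370e-07 m²; R₁ = ρL/(N·A_s) = (1.51×10^-8)(5.43)/(19×3.370e-07) = 0.01281 Ω
Section 2: A = 2.94 mm² = 2.940e-06 m²
R₂ = (1.51×10^-8)(11.2)/(2.940e-06) = 0.05752 Ω
R = R₁ + R₂ = 0.07033 Ω
P = I²R = (8.58)² × 0.07033 = 5.18 W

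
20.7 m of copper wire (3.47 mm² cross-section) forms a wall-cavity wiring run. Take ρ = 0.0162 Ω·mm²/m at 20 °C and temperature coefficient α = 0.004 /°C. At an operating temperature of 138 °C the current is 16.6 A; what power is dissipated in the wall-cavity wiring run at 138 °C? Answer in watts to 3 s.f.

ρ = 0.0162 Ω·mm²/m = 1.62×10^-8 Ω·m
A = 3.47 mm² = 3.470e-06 m²
R₍20₎ = ρL/A = (1.62×10^-8)(20.7)/(3.470e-06) = 0.09664 Ω
R₍138₎ = R₍20₎(1 + αΔT) = 0.09664 × (1 + 0.004×118) = 0.1423 Ω
P = I²R = (16.6)² × 0.1423 = 39.2 W

39.2 W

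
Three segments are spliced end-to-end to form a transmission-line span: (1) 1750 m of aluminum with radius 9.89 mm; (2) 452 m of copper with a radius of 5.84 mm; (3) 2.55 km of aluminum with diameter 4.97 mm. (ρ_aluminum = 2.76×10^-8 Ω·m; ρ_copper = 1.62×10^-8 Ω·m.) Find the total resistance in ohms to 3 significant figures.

Seg 1: A = πr² = π(9.8900e-03 m)² = 3.073e-04 m²
R_1 = (2.76×10^-8)(1750)/(3.073e-04) = 0.1572 Ω
Seg 2: A = πr² = π(5.8400e-03 m)² = 1.071e-04 m²
R_2 = (1.62×10^-8)(452)/(1.071e-04) = 0.06834 Ω
Seg 3: A = π(d/2)² = π(2.4850e-03 m)² = 1.940e-05 m²
R_3 = (2.76×10^-8)(2550)/(1.940e-05) = 3.628 Ω
R_total = R_1 + R_2 + R_3 = 3.85 Ω

3.85 Ω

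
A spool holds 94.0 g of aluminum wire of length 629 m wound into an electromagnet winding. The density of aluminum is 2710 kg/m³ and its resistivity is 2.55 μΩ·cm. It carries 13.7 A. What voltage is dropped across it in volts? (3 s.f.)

ρ = 2.55 μΩ·cm = 2.55×10^-8 Ω·m
A = m/(density·L) = 0.094/(2710×629) = 5.5145e-08 m²
R = ρL/A = (2.55×10^-8)(629)/(5.5145e-08) = 290.9 Ω
V = IR = 13.7 × 290.9 = 3980 V

3980 V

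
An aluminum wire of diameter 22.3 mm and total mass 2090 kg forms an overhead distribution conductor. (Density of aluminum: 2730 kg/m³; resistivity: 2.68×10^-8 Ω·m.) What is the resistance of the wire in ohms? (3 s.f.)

A = π(d/2)² = π(1.1150e-02 m)² = 3.9057e-04 m²
L = m/(density·A) = 2090/(2730×3.9057e-04) = 1960 m
R = ρL/A = (2.68×10^-8)(1960)/(3.9057e-04) = 0.134 Ω

0.134 Ω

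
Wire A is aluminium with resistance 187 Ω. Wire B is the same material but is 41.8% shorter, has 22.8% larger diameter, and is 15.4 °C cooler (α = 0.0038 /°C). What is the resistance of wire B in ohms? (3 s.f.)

67.9 Ω

R ∝ ρL/d² with ρ ∝ (1+αΔT), so R_B/R_A = (1 − 41.8/100) × (1 + 22.8/100)⁻² × (1 − 0.0038×15.4)
= 0.582 × 0.6631 × 0.9415 = 0.3634
R_B = 0.3634 × 187 = 67.9 Ω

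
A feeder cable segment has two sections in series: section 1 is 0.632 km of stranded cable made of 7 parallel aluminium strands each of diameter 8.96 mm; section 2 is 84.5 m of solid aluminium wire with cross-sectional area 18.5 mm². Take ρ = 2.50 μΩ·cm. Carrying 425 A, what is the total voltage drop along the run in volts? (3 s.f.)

ρ = 2.50 μΩ·cm = 2.50×10^-8 Ω·m
Section 1: A_strand = π(4.4800e-03)² = 6.305e-05 m²; R₁ = ρL/(N·A_s) = (2.50×10^-8)(632)/(7×6.305e-05) = 0.0358 Ω
Section 2: A = 18.5 mm² = 1.850e-05 m²
R₂ = (2.50×10^-8)(84.5)/(1.850e-05) = 0.1142 Ω
R = R₁ + R₂ = 0.15 Ω
V = IR = 425 × 0.15 = 63.7 V

63.7 V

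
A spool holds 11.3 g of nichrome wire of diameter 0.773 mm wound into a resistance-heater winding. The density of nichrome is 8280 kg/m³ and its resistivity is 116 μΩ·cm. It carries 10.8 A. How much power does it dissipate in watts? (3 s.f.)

838 W

ρ = 116 μΩ·cm = 1.16×10^-6 Ω·m
A = π(d/2)² = π(3.8650e-04 m)² = 4.6930e-07 m²
L = m/(density·A) = 0.0113/(8280×4.6930e-07) = 2.908 m
R = ρL/A = (1.16×10^-6)(2.908)/(4.6930e-07) = 7.188 Ω
P = I²R = (10.8)² × 7.188 = 838 W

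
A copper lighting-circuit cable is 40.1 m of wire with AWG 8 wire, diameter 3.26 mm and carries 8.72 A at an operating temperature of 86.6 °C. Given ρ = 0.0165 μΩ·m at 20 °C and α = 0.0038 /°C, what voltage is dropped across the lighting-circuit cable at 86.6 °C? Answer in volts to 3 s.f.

ρ = 0.0165 μΩ·m = 1.65×10^-8 Ω·m
A = π(3.26/2 mm)² = π(1.6300e-03 m)² = 8.347e-06 m²
R₍20₎ = ρL/A = (1.65×10^-8)(40.1)/(8.347e-06) = 0.07927 Ω
R₍86.6₎ = R₍20₎(1 + αΔT) = 0.07927 × (1 + 0.0038×66.6) = 0.09933 Ω
V = IR = 8.72 × 0.09933 = 0.866 V

0.866 V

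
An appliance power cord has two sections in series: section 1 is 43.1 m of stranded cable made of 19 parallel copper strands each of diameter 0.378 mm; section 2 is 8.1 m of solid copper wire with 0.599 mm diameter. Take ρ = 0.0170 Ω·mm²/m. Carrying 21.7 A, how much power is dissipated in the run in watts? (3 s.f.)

ρ = 0.0170 Ω·mm²/m = 1.70×10^-8 Ω·m
Section 1: A_strand = π(1.8900e-04)² = 1.122e-07 m²; R₁ = ρL/(N·A_s) = (1.70×10^-8)(43.1)/(19×1.122e-07) = 0.3436 Ω
Section 2: A = π(d/2)² = π(2.9950e-04 m)² = 2.818e-07 m²
R₂ = (1.70×10^-8)(8.1)/(2.818e-07) = 0.4886 Ω
R = R₁ + R₂ = 0.8323 Ω
P = I²R = (21.7)² × 0.8323 = 392 W

392 W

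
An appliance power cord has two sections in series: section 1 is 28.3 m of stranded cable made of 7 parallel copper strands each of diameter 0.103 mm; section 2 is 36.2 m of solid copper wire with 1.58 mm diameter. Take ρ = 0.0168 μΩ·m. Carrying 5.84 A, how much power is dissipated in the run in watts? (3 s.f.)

289 W

ρ = 0.0168 μΩ·m = 1.68×10^-8 Ω·m
Section 1: A_strand = π(5.1500e-05)² = 8.332e-09 m²; R₁ = ρL/(N·A_s) = (1.68×10^-8)(28.3)/(7×8.332e-09) = 8.151 Ω
Section 2: A = π(d/2)² = π(7.9000e-04 m)² = 1.961e-06 m²
R₂ = (1.68×10^-8)(36.2)/(1.961e-06) = 0.3102 Ω
R = R₁ + R₂ = 8.462 Ω
P = I²R = (5.84)² × 8.462 = 289 W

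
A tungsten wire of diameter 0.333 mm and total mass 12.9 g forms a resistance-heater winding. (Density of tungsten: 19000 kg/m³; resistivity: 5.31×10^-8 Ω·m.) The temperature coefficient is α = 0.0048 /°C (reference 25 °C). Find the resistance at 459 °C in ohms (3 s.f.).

14.7 Ω

A = π(d/2)² = π(1.6650e-04 m)² = 8.7092e-08 m²
L = m/(density·A) = 0.0129/(19000×8.7092e-08) = 7.796 m
R = ρL/A = (5.31×10^-8)(7.796)/(8.7092e-08) = 4.753 Ω
R(459 °C) = 4.753 × (1 + 0.0048×434) = 14.7 Ω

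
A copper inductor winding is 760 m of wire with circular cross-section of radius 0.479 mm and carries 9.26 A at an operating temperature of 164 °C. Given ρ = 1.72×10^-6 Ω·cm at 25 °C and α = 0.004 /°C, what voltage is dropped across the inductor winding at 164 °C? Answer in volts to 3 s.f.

261 V

ρ = 1.72×10^-6 Ω·cm = 1.72×10^-8 Ω·m
A = πr² = π(4.7900e-04 m)² = 7.208e-07 m²
R₍25₎ = ρL/A = (1.72×10^-8)(760)/(7.208e-07) = 18.14 Ω
R₍164₎ = R₍25₎(1 + αΔT) = 18.14 × (1 + 0.004×139) = 28.22 Ω
V = IR = 9.26 × 28.22 = 261 V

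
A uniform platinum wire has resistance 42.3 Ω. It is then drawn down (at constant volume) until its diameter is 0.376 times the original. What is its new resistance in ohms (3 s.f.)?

Volume constant ⇒ L' = L/r² with r = 0.376. R' = ρL'/A' = ρ(L/r²)/(πr²d₀²/4) = R/r⁴.
R' = 50.03 × 42.3 = 2120 Ω

2120 Ω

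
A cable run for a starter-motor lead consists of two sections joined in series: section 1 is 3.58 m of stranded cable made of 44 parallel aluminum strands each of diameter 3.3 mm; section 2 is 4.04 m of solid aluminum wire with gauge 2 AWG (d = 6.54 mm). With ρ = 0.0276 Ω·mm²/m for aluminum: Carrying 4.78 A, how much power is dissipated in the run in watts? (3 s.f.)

0.0818 W

ρ = 0.0276 Ω·mm²/m = 2.76×10^-8 Ω·m
Section 1: A_strand = π(1.6500e-03)² = 8.553e-06 m²; R₁ = ρL/(N·A_s) = (2.76×10^-8)(3.58)/(44×8.553e-06) = 2.626×10^-4 Ω
Section 2: A = π(6.54/2 mm)² = π(3.2700e-03 m)² = 3.359e-05 m²
R₂ = (2.76×10^-8)(4.04)/(3.359e-05) = 0.003319 Ω
R = R₁ + R₂ = 0.003582 Ω
P = I²R = (4.78)² × 0.003582 = 0.0818 W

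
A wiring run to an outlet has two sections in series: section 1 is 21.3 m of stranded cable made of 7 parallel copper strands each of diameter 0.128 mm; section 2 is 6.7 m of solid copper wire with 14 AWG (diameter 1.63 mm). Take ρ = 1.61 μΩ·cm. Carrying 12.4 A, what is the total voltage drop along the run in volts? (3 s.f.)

47.8 V

ρ = 1.61 μΩ·cm = 1.61×10^-8 Ω·m
Section 1: A_strand = π(6.4000e-05)² = 1.287e-08 m²; R₁ = ρL/(N·A_s) = (1.61×10^-8)(21.3)/(7×1.287e-08) = 3.807 Ω
Section 2: A = π(1.63/2 mm)² = π(8.1500e-04 m)² = 2.087e-06 m²
R₂ = (1.61×10^-8)(6.7)/(2.087e-06) = 0.05169 Ω
R = R₁ + R₂ = 3.859 Ω
V = IR = 12.4 × 3.859 = 47.8 V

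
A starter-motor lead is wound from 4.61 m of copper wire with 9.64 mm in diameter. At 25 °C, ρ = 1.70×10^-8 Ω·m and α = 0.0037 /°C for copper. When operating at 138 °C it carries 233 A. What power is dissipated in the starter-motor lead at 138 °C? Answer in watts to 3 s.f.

82.7 W

A = π(d/2)² = π(4.8200e-03 m)² = 7.299e-05 m²
R₍25₎ = ρL/A = (1.70×10^-8)(4.61)/(7.299e-05) = 0.001074 Ω
R₍138₎ = R₍25₎(1 + αΔT) = 0.001074 × (1 + 0.0037×113) = 0.001523 Ω
P = I²R = (233)² × 0.001523 = 82.7 W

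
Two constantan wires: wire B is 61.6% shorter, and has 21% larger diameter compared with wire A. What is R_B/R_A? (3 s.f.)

R ∝ L/d², so R_B/R_A = (1 − 61.6/100) × (1 + 21/100)⁻²
= 0.384 × 0.683 = 0.262

0.262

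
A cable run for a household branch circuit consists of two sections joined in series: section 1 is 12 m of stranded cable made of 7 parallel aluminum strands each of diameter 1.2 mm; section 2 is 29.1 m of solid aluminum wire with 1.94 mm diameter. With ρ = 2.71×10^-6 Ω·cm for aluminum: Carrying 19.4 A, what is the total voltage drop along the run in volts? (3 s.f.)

ρ = 2.71×10^-6 Ω·cm = 2.71×10^-8 Ω·m
Section 1: A_strand = π(6.0000e-04)² = 1.131e-06 m²; R₁ = ρL/(N·A_s) = (2.71×10^-8)(12)/(7×1.131e-06) = 0.04108 Ω
Section 2: A = π(d/2)² = π(9.7000e-04 m)² = 2.956e-06 m²
R₂ = (2.71×10^-8)(29.1)/(2.956e-06) = 0.2668 Ω
R = R₁ + R₂ = 0.3079 Ω
V = IR = 19.4 × 0.3079 = 5.97 V

5.97 V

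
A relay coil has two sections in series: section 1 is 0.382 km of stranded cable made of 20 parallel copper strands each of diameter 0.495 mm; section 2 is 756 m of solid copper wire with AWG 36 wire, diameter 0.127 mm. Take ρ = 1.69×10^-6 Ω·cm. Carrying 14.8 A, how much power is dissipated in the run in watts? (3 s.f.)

ρ = 1.69×10^-6 Ω·cm = 1.69×10^-8 Ω·m
Section 1: A_strand = π(2.4750e-04)² = 1.924e-07 m²; R₁ = ρL/(N·A_s) = (1.69×10^-8)(382)/(20×1.924e-07) = 1.677 Ω
Section 2: A = π(0.127/2 mm)² = π(6.3500e-05 m)² = 1.267e-08 m²
R₂ = (1.69×10^-8)(756)/(1.267e-08) = 1009 Ω
R = R₁ + R₂ = 1010 Ω
P = I²R = (14.8)² × 1010 = 2.21×10^5 W

2.21×10^5 W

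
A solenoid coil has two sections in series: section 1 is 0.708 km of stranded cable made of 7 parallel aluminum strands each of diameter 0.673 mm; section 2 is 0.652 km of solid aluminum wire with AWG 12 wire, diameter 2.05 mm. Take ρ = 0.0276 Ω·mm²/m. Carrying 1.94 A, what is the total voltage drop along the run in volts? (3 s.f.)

25.8 V

ρ = 0.0276 Ω·mm²/m = 2.76×10^-8 Ω·m
Section 1: A_strand = π(3.3650e-04)² = 3.557e-07 m²; R₁ = ρL/(N·A_s) = (2.76×10^-8)(708)/(7×3.557e-07) = 7.847 Ω
Section 2: A = π(2.05/2 mm)² = π(1.0250e-03 m)² = 3.301e-06 m²
R₂ = (2.76×10^-8)(652)/(3.301e-06) = 5.452 Ω
R = R₁ + R₂ = 13.3 Ω
V = IR = 1.94 × 13.3 = 25.8 V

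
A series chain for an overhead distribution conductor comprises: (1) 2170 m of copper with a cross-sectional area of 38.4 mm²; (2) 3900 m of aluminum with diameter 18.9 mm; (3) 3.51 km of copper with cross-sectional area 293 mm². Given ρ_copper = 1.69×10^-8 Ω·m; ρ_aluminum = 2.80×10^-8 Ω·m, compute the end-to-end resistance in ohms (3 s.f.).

1.55 Ω

Seg 1: A = 38.4 mm² = 3.840e-05 m²
R_1 = (1.69×10^-8)(2170)/(3.840e-05) = 0.955 Ω
Seg 2: A = π(d/2)² = π(9.4500e-03 m)² = 2.806e-04 m²
R_2 = (2.80×10^-8)(3900)/(2.806e-04) = 0.3892 Ω
Seg 3: A = 293 mm² = 2.930e-04 m²
R_3 = (1.69×10^-8)(3510)/(2.930e-04) = 0.2025 Ω
R_total = R_1 + R_2 + R_3 = 1.55 Ω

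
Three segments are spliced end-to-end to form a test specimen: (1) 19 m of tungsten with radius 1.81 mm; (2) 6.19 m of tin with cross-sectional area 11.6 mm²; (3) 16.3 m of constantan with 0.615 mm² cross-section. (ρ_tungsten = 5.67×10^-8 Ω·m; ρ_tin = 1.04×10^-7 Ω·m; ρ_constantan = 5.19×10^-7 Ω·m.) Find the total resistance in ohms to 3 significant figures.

Seg 1: A = πr² = π(1.8100e-03 m)² = 1.029e-05 m²
R_1 = (5.67×10^-8)(19)/(1.029e-05) = 0.1047 Ω
Seg 2: A = 11.6 mm² = 1.160e-05 m²
R_2 = (1.04×10^-7)(6.19)/(1.160e-05) = 0.0555 Ω
Seg 3: A = 0.615 mm² = 6.150e-07 m²
R_3 = (5.19×10^-7)(16.3)/(6.150e-07) = 13.76 Ω
R_total = R_1 + R_2 + R_3 = 13.9 Ω

13.9 Ω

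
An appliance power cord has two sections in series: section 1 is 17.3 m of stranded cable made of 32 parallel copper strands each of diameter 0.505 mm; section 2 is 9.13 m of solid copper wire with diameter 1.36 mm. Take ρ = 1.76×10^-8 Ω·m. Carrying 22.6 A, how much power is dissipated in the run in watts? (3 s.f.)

Section 1: A_strand = π(2.5250e-04)² = 2.003e-07 m²; R₁ = ρL/(N·A_s) = (1.76×10^-8)(17.3)/(32×2.003e-07) = 0.0475 Ω
Section 2: A = π(d/2)² = π(6.8000e-04 m)² = 1.453e-06 m²
R₂ = (1.76×10^-8)(9.13)/(1.453e-06) = 0.1106 Ω
R = R₁ + R₂ = 0.1581 Ω
P = I²R = (22.6)² × 0.1581 = 80.8 W

80.8 W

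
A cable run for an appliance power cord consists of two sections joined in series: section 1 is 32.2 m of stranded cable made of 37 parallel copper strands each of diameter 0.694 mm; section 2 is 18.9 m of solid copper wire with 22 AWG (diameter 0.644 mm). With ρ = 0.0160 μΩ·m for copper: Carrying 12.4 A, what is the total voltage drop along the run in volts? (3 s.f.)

ρ = 0.0160 μΩ·m = 1.60×10^-8 Ω·m
Section 1: A_strand = π(3.4700e-04)² = 3.783e-07 m²; R₁ = ρL/(N·A_s) = (1.60×10^-8)(32.2)/(37×3.783e-07) = 0.03681 Ω
Section 2: A = π(0.644/2 mm)² = π(3.2200e-04 m)² = 3.257e-07 m²
R₂ = (1.60×10^-8)(18.9)/(3.257e-07) = 0.9284 Ω
R = R₁ + R₂ = 0.9652 Ω
V = IR = 12.4 × 0.9652 = 12.0 V

12.0 V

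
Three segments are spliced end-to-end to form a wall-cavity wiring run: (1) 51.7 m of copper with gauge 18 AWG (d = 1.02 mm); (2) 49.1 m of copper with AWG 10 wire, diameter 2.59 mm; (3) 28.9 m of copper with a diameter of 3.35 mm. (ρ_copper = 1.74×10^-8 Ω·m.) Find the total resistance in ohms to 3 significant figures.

Seg 1: A = π(1.02/2 mm)² = π(5.1000e-04 m)² = 8.171e-07 m²
R_1 = (1.74×10^-8)(51.7)/(8.171e-07) = 1.101 Ω
Seg 2: A = π(2.59/2 mm)² = π(1.2950e-03 m)² = 5.269e-06 m²
R_2 = (1.74×10^-8)(49.1)/(5.269e-06) = 0.1622 Ω
Seg 3: A = π(d/2)² = π(1.6750e-03 m)² = 8.814e-06 m²
R_3 = (1.74×10^-8)(28.9)/(8.814e-06) = 0.05705 Ω
R_total = R_1 + R_2 + R_3 = 1.32 Ω

1.32 Ω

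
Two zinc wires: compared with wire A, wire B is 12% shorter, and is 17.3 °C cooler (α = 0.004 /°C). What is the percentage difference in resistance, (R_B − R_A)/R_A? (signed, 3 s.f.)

R ∝ ρL/d² with ρ ∝ (1+αΔT), so R_B/R_A = (1 − 12/100) × (1 − 0.004×17.3)
= 0.88 × 0.9308 = 0.8191
(R_B − R_A)/R_A = 0.8191 − 1 = -18.1%

-18.1%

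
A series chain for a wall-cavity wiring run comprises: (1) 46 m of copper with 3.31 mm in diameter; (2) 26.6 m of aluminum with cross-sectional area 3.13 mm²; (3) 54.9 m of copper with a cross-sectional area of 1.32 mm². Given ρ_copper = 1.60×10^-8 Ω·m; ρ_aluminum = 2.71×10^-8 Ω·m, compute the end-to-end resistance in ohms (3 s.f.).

0.981 Ω

Seg 1: A = π(d/2)² = π(1.6550e-03 m)² = 8.605e-06 m²
R_1 = (1.60×10^-8)(46)/(8.605e-06) = 0.08553 Ω
Seg 2: A = 3.13 mm² = 3.130e-06 m²
R_2 = (2.71×10^-8)(26.6)/(3.130e-06) = 0.2303 Ω
Seg 3: A = 1.32 mm² = 1.320e-06 m²
R_3 = (1.60×10^-8)(54.9)/(1.320e-06) = 0.6655 Ω
R_total = R_1 + R_2 + R_3 = 0.981 Ω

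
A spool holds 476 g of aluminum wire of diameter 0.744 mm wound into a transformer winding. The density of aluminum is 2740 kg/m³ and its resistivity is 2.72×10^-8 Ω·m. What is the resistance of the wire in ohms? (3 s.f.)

25.0 Ω

A = π(d/2)² = π(3.7200e-04 m)² = 4.3475e-07 m²
L = m/(density·A) = 0.476/(2740×4.3475e-07) = 399.6 m
R = ρL/A = (2.72×10^-8)(399.6)/(4.3475e-07) = 25.0 Ω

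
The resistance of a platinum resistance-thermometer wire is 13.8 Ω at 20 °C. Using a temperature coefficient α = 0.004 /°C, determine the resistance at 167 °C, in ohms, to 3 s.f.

21.9 Ω

ΔT = 167 − 20 = 147 °C
R = R₀(1 + αΔT) = 13.8 × (1 + 0.004×147) = 13.8 × 1.588 = 21.9 Ω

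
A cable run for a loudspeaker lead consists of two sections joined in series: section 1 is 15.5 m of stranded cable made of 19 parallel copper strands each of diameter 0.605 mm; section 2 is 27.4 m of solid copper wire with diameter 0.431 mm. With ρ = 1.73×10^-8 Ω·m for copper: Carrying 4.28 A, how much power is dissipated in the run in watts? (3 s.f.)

Section 1: A_strand = π(3.0250e-04)² = 2.875e-07 m²; R₁ = ρL/(N·A_s) = (1.73×10^-8)(15.5)/(19×2.875e-07) = 0.04909 Ω
Section 2: A = π(d/2)² = π(2.1550e-04 m)² = 1.459e-07 m²
R₂ = (1.73×10^-8)(27.4)/(1.459e-07) = 3.249 Ω
R = R₁ + R₂ = 3.298 Ω
P = I²R = (4.28)² × 3.298 = 60.4 W

60.4 W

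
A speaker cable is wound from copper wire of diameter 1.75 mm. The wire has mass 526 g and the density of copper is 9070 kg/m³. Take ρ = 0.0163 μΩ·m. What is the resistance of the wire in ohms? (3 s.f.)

ρ = 0.0163 μΩ·m = 1.63×10^-8 Ω·m
A = π(d/2)² = π(8.7500e-04 m)² = 2.4053e-06 m²
L = m/(density·A) = 0.526/(9070×2.4053e-06) = 24.11 m
R = ρL/A = (1.63×10^-8)(24.11)/(2.4053e-06) = 0.163 Ω

0.163 Ω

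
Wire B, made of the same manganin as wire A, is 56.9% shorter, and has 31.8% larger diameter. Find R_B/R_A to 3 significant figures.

0.248

R ∝ L/d², so R_B/R_A = (1 − 56.9/100) × (1 + 31.8/100)⁻²
= 0.431 × 0.5757 = 0.248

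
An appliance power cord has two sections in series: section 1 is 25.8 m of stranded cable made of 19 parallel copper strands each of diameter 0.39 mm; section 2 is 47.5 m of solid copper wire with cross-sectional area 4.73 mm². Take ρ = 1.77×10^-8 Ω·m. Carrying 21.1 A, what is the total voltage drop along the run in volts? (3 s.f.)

8.00 V

Section 1: A_strand = π(1.9500e-04)² = 1.195e-07 m²; R₁ = ρL/(N·A_s) = (1.77×10^-8)(25.8)/(19×1.195e-07) = 0.2012 Ω
Section 2: A = 4.73 mm² = 4.730e-06 m²
R₂ = (1.77×10^-8)(47.5)/(4.730e-06) = 0.1777 Ω
R = R₁ + R₂ = 0.3789 Ω
V = IR = 21.1 × 0.3789 = 8.00 V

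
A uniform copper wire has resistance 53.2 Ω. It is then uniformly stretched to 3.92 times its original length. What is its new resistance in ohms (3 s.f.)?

Volume constant ⇒ A' = A/k with k = 3.92. R' = ρ(kL)/(A/k) = k²R.
R' = 15.37 × 53.2 = 817 Ω

817 Ω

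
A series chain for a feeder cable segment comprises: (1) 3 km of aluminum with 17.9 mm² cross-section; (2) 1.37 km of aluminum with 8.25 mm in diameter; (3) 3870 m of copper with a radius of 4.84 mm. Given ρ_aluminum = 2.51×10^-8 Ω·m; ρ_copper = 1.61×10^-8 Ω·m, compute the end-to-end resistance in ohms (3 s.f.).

5.70 Ω

Seg 1: A = 17.9 mm² = 1.790e-05 m²
R_1 = (2.51×10^-8)(3000)/(1.790e-05) = 4.207 Ω
Seg 2: A = π(d/2)² = π(4.1250e-03 m)² = 5.346e-05 m²
R_2 = (2.51×10^-8)(1370)/(5.346e-05) = 0.6433 Ω
Seg 3: A = πr² = π(4.8400e-03 m)² = 7.359e-05 m²
R_3 = (1.61×10^-8)(3870)/(7.359e-05) = 0.8466 Ω
R_total = R_1 + R_2 + R_3 = 5.70 Ω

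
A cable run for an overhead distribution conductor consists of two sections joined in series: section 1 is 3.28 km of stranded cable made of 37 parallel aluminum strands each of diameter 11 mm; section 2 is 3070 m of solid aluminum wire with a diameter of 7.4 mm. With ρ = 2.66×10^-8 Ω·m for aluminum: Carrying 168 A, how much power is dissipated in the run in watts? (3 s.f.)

Section 1: A_strand = π(5.5000e-03)² = 9.503e-05 m²; R₁ = ρL/(N·A_s) = (2.66×10^-8)(3280)/(37×9.503e-05) = 0.02481 Ω
Section 2: A = π(d/2)² = π(3.7000e-03 m)² = 4.301e-05 m²
R₂ = (2.66×10^-8)(3070)/(4.301e-05) = 1.899 Ω
R = R₁ + R₂ = 1.924 Ω
P = I²R = (168)² × 1.924 = 54300 W

54300 W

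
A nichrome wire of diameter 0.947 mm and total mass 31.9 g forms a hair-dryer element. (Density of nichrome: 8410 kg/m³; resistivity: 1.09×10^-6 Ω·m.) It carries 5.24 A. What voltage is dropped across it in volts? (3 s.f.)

A = π(d/2)² = π(4.7350e-04 m)² = 7.0435e-07 m²
L = m/(density·A) = 0.0319/(8410×7.0435e-07) = 5.385 m
R = ρL/A = (1.09×10^-6)(5.385)/(7.0435e-07) = 8.334 Ω
V = IR = 5.24 × 8.334 = 43.7 V

43.7 V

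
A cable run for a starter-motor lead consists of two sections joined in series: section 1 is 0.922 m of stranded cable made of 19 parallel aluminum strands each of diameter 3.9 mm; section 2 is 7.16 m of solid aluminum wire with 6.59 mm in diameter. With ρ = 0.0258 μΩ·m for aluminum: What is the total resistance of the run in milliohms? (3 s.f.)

ρ = 0.0258 μΩ·m = 2.58×10^-8 Ω·m
Section 1: A_strand = π(1.9500e-03)² = 1.195e-05 m²; R₁ = ρL/(N·A_s) = (2.58×10^-8)(0.922)/(19×1.195e-05) = 1.048×10^-4 Ω
Section 2: A = π(d/2)² = π(3.2950e-03 m)² = 3.411e-05 m²
R₂ = (2.58×10^-8)(7.16)/(3.411e-05) = 0.005416 Ω
R = R₁ + R₂ = 5.52 mΩ

5.52 mΩ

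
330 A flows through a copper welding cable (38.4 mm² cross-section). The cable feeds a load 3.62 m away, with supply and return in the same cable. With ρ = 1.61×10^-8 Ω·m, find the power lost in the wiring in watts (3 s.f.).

A = 38.4 mm² = 3.840e-05 m²
Total conductor length (both ways) L = 2 × 3.62 = 7.24 m
R = ρL/A = (1.61×10^-8)(7.24)/(3.840e-05) = 0.003036 Ω
P = I²R = (330)² × 0.003036 = 331 W

331 W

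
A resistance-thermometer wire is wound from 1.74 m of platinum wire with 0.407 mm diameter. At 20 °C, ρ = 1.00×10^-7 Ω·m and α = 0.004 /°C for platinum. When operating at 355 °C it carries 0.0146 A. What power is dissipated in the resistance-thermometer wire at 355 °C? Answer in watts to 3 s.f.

6.67×10^-4 W

A = π(d/2)² = π(2.0350e-04 m)² = 1.301e-07 m²
R₍20₎ = ρL/A = (1.00×10^-7)(1.74)/(1.301e-07) = 1.337 Ω
R₍355₎ = R₍20₎(1 + αΔT) = 1.337 × (1 + 0.004×335) = 3.13 Ω
P = I²R = (0.0146)² × 3.13 = 6.67×10^-4 W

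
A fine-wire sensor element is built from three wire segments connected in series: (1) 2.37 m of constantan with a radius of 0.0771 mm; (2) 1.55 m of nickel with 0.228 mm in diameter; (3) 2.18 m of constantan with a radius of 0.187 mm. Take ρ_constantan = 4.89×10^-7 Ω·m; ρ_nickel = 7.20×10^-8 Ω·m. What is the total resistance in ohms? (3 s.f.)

74.5 Ω

Seg 1: A = πr² = π(7.7100e-05 m)² = 1.867e-08 m²
R_1 = (4.89×10^-7)(2.37)/(1.867e-08) = 62.06 Ω
Seg 2: A = π(d/2)² = π(1.1400e-04 m)² = 4.083e-08 m²
R_2 = (7.20×10^-8)(1.55)/(4.083e-08) = 2.733 Ω
Seg 3: A = πr² = π(1.8700e-04 m)² = 1.099e-07 m²
R_3 = (4.89×10^-7)(2.18)/(1.099e-07) = 9.704 Ω
R_total = R_1 + R_2 + R_3 = 74.5 Ω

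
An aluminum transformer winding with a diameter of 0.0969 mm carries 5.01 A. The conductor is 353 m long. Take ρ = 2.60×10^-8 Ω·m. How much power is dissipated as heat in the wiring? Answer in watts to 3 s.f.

31200 W

A = π(d/2)² = π(4.8450e-05 m)² = 7.375e-09 m²
R = ρL/A = (2.60×10^-8)(353)/(7.375e-09) = 1245 Ω
P = I²R = (5.01)² × 1245 = 31200 W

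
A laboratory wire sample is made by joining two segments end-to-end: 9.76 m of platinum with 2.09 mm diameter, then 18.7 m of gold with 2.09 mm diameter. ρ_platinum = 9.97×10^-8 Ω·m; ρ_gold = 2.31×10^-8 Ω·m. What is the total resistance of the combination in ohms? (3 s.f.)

Segment 1: A = π(d/2)² = π(1.0450e-03 m)² = 3.431e-06 m²
R₁ = ρL/A = (9.97×10^-8)(9.76)/(3.431e-06) = 0.2836 Ω
R₂ = (2.31×10^-8)(18.7)/(3.431e-06) = 0.1259 Ω
R = R₁ + R₂ = 0.410 Ω

0.410 Ω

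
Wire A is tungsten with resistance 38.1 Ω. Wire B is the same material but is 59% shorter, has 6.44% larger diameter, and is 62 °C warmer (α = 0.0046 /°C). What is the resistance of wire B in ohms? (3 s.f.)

R ∝ ρL/d² with ρ ∝ (1+αΔT), so R_B/R_A = (1 − 59/100) × (1 + 6.44/100)⁻² × (1 + 0.0046×62)
= 0.41 × 0.8827 × 1.285 = 0.4651
R_B = 0.4651 × 38.1 = 17.7 Ω

17.7 Ω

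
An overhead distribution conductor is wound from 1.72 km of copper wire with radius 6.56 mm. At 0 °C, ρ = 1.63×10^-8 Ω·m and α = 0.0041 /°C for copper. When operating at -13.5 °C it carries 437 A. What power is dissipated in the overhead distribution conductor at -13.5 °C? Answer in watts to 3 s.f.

37400 W

A = πr² = π(6.5600e-03 m)² = 1.352e-04 m²
R₍0₎ = ρL/A = (1.63×10^-8)(1720)/(1.352e-04) = 0.2074 Ω
R₍-13.5₎ = R₍0₎(1 + αΔT) = 0.2074 × (1 + 0.0041×-13.5) = 0.1959 Ω
P = I²R = (437)² × 0.1959 = 37400 W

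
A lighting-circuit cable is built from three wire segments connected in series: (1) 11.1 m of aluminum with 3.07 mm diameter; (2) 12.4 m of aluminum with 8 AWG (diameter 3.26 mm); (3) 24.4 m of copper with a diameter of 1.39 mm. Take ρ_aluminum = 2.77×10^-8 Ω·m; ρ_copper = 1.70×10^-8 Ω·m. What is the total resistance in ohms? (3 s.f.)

Seg 1: A = π(d/2)² = π(1.5350e-03 m)² = 7.402e-06 m²
R_1 = (2.77×10^-8)(11.1)/(7.402e-06) = 0.04154 Ω
Seg 2: A = π(3.26/2 mm)² = π(1.6300e-03 m)² = 8.347e-06 m²
R_2 = (2.77×10^-8)(12.4)/(8.347e-06) = 0.04115 Ω
Seg 3: A = π(d/2)² = π(6.9500e-04 m)² = 1.517e-06 m²
R_3 = (1.70×10^-8)(24.4)/(1.517e-06) = 0.2734 Ω
R_total = R_1 + R_2 + R_3 = 0.356 Ω

0.356 Ω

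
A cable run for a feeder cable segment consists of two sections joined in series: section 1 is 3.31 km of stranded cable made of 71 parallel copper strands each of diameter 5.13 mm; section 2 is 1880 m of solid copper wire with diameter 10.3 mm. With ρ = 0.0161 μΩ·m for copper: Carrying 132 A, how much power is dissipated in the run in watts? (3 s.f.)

6960 W

ρ = 0.0161 μΩ·m = 1.61×10^-8 Ω·m
Section 1: A_strand = π(2.5650e-03)² = 2.067e-05 m²; R₁ = ρL/(N·A_s) = (1.61×10^-8)(3310)/(71×2.067e-05) = 0.03631 Ω
Section 2: A = π(d/2)² = π(5.1500e-03 m)² = 8.332e-05 m²
R₂ = (1.61×10^-8)(1880)/(8.332e-05) = 0.3633 Ω
R = R₁ + R₂ = 0.3996 Ω
P = I²R = (132)² × 0.3996 = 6960 W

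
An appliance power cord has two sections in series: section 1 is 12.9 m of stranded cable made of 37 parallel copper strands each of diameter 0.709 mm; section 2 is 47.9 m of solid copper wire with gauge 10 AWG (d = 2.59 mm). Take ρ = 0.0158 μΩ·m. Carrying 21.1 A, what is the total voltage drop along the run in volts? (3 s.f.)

3.33 V

ρ = 0.0158 μΩ·m = 1.58×10^-8 Ω·m
Section 1: A_strand = π(3.5450e-04)² = 3.948e-07 m²; R₁ = ρL/(N·A_s) = (1.58×10^-8)(12.9)/(37×3.948e-07) = 0.01395 Ω
Section 2: A = π(2.59/2 mm)² = π(1.2950e-03 m)² = 5.269e-06 m²
R₂ = (1.58×10^-8)(47.9)/(5.269e-06) = 0.1436 Ω
R = R₁ + R₂ = 0.1576 Ω
V = IR = 21.1 × 0.1576 = 3.33 V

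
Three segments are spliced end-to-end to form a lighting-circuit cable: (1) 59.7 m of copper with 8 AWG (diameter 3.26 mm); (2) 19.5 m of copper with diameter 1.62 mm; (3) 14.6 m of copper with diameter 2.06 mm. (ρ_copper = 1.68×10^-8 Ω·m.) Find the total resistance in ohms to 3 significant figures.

0.353 Ω

Seg 1: A = π(3.26/2 mm)² = π(1.6300e-03 m)² = 8.347e-06 m²
R_1 = (1.68×10^-8)(59.7)/(8.347e-06) = 0.1202 Ω
Seg 2: A = π(d/2)² = π(8.1000e-04 m)² = 2.061e-06 m²
R_2 = (1.68×10^-8)(19.5)/(2.061e-06) = 0.1589 Ω
Seg 3: A = π(d/2)² = π(1.0300e-03 m)² = 3.333e-06 m²
R_3 = (1.68×10^-8)(14.6)/(3.333e-06) = 0.07359 Ω
R_total = R_1 + R_2 + R_3 = 0.353 Ω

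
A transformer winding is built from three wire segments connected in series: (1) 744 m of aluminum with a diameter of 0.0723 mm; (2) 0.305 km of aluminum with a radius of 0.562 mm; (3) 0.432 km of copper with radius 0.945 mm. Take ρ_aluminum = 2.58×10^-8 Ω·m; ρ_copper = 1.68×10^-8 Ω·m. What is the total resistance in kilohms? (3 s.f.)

Seg 1: A = π(d/2)² = π(3.6150e-05 m)² = 4.106e-09 m²
R_1 = (2.58×10^-8)(744)/(4.106e-09) = 4675 Ω
Seg 2: A = πr² = π(5.6200e-04 m)² = 9.923e-07 m²
R_2 = (2.58×10^-8)(305)/(9.923e-07) = 7.93 Ω
Seg 3: A = πr² = π(9.4500e-04 m)² = 2.806e-06 m²
R_3 = (1.68×10^-8)(432)/(2.806e-06) = 2.587 Ω
R_total = R_1 + R_2 + R_3 = 4.69 kΩ

4.69 kΩ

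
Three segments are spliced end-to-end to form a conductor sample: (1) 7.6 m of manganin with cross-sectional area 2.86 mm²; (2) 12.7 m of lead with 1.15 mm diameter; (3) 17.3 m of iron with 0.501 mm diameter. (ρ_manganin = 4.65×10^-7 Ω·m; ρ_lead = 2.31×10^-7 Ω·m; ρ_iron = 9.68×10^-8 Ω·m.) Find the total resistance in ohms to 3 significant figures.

12.6 Ω

Seg 1: A = 2.86 mm² = 2.860e-06 m²
R_1 = (4.65×10^-7)(7.6)/(2.860e-06) = 1.236 Ω
Seg 2: A = π(d/2)² = π(5.7500e-04 m)² = 1.039e-06 m²
R_2 = (2.31×10^-7)(12.7)/(1.039e-06) = 2.824 Ω
Seg 3: A = π(d/2)² = π(2.5050e-04 m)² = 1.971e-07 m²
R_3 = (9.68×10^-8)(17.3)/(1.971e-07) = 8.495 Ω
R_total = R_1 + R_2 + R_3 = 12.6 Ω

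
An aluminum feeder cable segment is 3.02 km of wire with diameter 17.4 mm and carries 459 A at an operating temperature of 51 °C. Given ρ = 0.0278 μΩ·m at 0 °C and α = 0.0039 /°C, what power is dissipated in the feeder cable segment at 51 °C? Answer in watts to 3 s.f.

ρ = 0.0278 μΩ·m = 2.78×10^-8 Ω·m
A = π(d/2)² = π(8.7000e-03 m)² = 2.378e-04 m²
R₍0₎ = ρL/A = (2.78×10^-8)(3020)/(2.378e-04) = 0.3531 Ω
R₍51₎ = R₍0₎(1 + αΔT) = 0.3531 × (1 + 0.0039×51) = 0.4233 Ω
P = I²R = (459)² × 0.4233 = 89200 W

89200 W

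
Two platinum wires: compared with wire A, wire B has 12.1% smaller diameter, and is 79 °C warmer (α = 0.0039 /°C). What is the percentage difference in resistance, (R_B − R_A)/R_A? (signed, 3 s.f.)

69.3%

R ∝ ρL/d² with ρ ∝ (1+αΔT), so R_B/R_A = (1 − 12.1/100)⁻² × (1 + 0.0039×79)
= 1.294 × 1.308 = 1.693
(R_B − R_A)/R_A = 1.693 − 1 = 69.3%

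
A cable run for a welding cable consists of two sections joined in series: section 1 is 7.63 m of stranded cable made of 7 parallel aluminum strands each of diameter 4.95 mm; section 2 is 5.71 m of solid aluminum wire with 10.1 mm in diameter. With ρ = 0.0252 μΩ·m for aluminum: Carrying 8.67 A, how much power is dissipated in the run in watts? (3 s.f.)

ρ = 0.0252 μΩ·m = 2.52×10^-8 Ω·m
Section 1: A_strand = π(2.4750e-03)² = 1.924e-05 m²; R₁ = ρL/(N·A_s) = (2.52×10^-8)(7.63)/(7×1.924e-05) = 0.001427 Ω
Section 2: A = π(d/2)² = π(5.0500e-03 m)² = 8.012e-05 m²
R₂ = (2.52×10^-8)(5.71)/(8.012e-05) = 0.001796 Ω
R = R₁ + R₂ = 0.003223 Ω
P = I²R = (8.67)² × 0.003223 = 0.242 W

0.242 W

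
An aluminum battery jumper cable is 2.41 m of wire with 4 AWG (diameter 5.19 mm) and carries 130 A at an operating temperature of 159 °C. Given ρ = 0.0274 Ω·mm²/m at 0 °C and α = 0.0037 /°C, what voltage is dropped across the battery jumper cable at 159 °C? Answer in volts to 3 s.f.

ρ = 0.0274 Ω·mm²/m = 2.74×10^-8 Ω·m
A = π(5.19/2 mm)² = π(2.5950e-03 m)² = 2.116e-05 m²
R₍0₎ = ρL/A = (2.74×10^-8)(2.41)/(2.116e-05) = 0.003121 Ω
R₍159₎ = R₍0₎(1 + αΔT) = 0.003121 × (1 + 0.0037×159) = 0.004958 Ω
V = IR = 130 × 0.004958 = 0.644 V

0.644 V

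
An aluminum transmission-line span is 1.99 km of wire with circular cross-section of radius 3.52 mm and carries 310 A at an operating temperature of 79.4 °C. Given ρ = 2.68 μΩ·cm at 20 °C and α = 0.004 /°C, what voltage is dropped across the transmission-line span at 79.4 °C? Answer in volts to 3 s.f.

526 V

ρ = 2.68 μΩ·cm = 2.68×10^-8 Ω·m
A = πr² = π(3.5200e-03 m)² = 3.893e-05 m²
R₍20₎ = ρL/A = (2.68×10^-8)(1990)/(3.893e-05) = 1.37 Ω
R₍79.4₎ = R₍20₎(1 + αΔT) = 1.37 × (1 + 0.004×59.4) = 1.696 Ω
V = IR = 310 × 1.696 = 526 V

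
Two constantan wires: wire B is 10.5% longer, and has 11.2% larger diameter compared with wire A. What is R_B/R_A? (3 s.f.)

R ∝ L/d², so R_B/R_A = (1 + 10.5/100) × (1 + 11.2/100)⁻²
= 1.105 × 0.8087 = 0.894

0.894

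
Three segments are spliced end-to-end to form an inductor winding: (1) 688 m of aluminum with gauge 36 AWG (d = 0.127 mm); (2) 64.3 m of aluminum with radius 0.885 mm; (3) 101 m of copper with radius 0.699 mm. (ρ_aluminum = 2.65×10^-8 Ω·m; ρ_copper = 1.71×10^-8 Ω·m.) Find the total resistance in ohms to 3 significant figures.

1440 Ω

Seg 1: A = π(0.127/2 mm)² = π(6.3500e-05 m)² = 1.267e-08 m²
R_1 = (2.65×10^-8)(688)/(1.267e-08) = 1439 Ω
Seg 2: A = πr² = π(8.8500e-04 m)² = 2.461e-06 m²
R_2 = (2.65×10^-8)(64.3)/(2.461e-06) = 0.6925 Ω
Seg 3: A = πr² = π(6.9900e-04 m)² = 1.535e-06 m²
R_3 = (1.71×10^-8)(101)/(1.535e-06) = 1.125 Ω
R_total = R_1 + R_2 + R_3 = 1440 Ω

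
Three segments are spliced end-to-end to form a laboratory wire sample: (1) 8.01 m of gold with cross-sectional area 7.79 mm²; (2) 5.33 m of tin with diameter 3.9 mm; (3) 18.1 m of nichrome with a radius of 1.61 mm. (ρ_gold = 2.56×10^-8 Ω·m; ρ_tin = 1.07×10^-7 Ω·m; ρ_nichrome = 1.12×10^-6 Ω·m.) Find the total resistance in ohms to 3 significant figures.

2.56 Ω

Seg 1: A = 7.79 mm² = 7.790e-06 m²
R_1 = (2.56×10^-8)(8.01)/(7.790e-06) = 0.02632 Ω
Seg 2: A = π(d/2)² = π(1.9500e-03 m)² = 1.195e-05 m²
R_2 = (1.07×10^-7)(5.33)/(1.195e-05) = 0.04774 Ω
Seg 3: A = πr² = π(1.6100e-03 m)² = 8.143e-06 m²
R_3 = (1.12×10^-6)(18.1)/(8.143e-06) = 2.489 Ω
R_total = R_1 + R_2 + R_3 = 2.56 Ω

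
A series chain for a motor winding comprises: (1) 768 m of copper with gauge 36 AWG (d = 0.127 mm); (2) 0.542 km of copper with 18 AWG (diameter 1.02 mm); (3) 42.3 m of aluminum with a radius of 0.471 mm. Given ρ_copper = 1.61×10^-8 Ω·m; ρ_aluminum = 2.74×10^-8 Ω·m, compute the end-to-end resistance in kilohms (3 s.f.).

Seg 1: A = π(0.127/2 mm)² = π(6.3500e-05 m)² = 1.267e-08 m²
R_1 = (1.61×10^-8)(768)/(1.267e-08) = 976.1 Ω
Seg 2: A = π(1.02/2 mm)² = π(5.1000e-04 m)² = 8.171e-07 m²
R_2 = (1.61×10^-8)(542)/(8.171e-07) = 10.68 Ω
Seg 3: A = πr² = π(4.7100e-04 m)² = 6.969e-07 m²
R_3 = (2.74×10^-8)(42.3)/(6.969e-07) = 1.663 Ω
R_total = R_1 + R_2 + R_3 = 0.988 kΩ

0.988 kΩ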